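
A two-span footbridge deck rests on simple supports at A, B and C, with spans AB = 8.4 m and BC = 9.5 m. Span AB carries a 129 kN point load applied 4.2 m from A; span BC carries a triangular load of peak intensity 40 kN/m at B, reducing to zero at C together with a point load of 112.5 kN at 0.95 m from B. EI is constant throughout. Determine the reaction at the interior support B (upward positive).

R_B = 353.3 kN

Take M_B as the redundant. Released structure: two simple spans AB and BC with a hinge at B.
Rotations at B on the released spans (each span's end-slope, ×1/EI):
  span AB: point load 129 at a = 4.2: Pab(L + a)/(6LEI) = 568.9/EI
  span BC: triangular load, peak 40: w₀L³/(45EI) = 762.1/EI
  span BC: point load 112.5 at a = 0.95: Pab(L + b)/(6LEI) = 289.4/EI
  relative rotation θ_0 = (568.9 + 1051)/EI = 1620/EI
A unit hogging moment at B produces rotation L₁/(3EI) + L₂/(3EI) = 5.967/EI.
Slope continuity at B: θ_0 = M_B·5.967/EI, so M_B = 1620/5.967 = 271.6 kN·m (hogging).
Span AB, ΣM about A with M_B applied at B: R_B^{AB}·8.4 = 541.8 + 271.6, so R_B^{AB} = 96.83 kN and R_A = 129 − 96.83 = 32.17 kN.
Span BC, ΣM about C: R_B^{BC}·9.5 = 2165 + 271.6, so R_B^{BC} = 256.5 kN and R_C = 302.5 − 256.5 = 46 kN.
R_B = 96.83 + 256.5 = 353.3 kN.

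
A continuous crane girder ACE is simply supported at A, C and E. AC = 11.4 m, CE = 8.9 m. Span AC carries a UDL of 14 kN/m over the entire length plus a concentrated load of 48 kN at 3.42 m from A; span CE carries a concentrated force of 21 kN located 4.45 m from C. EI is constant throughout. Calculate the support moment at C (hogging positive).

Release continuity at C by inserting a hinge; the redundant is the internal moment M_C. The primary structure is two simply-supported spans AC and CE.
End slopes at the hinge C, treating each span as simply supported:
  span AC: UDL 14: wL³/(24EI) = 864.2/EI
  span AC: point load 48 at a = 3.42: Pab(L + a)/(6LEI) = 283.8/EI
  span CE: point load 21 at a = 4.45: Pab(L + b)/(6LEI) = 104/EI
  relative rotation θ_0 = (1148 + 104)/EI = 1252/EI
A unit hogging moment at C produces rotation L₁/(3EI) + L₂/(3EI) = 6.767/EI.
Compatibility: M_C·(L₁+L₂)/(3EI) = θ_0, giving M_C = 185 kN·m (hogging).

M_C = 185 kN·m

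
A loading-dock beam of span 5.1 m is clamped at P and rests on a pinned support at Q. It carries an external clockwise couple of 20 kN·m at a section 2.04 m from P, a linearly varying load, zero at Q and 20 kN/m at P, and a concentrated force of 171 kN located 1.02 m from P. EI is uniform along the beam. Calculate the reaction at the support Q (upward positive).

Take the reaction at Q as the redundant and release it; the primary structure is a cantilever fixed at P.
Free-end deflection of the primary structure under the applied loading (downward +):
  clockwise couple 20 at a = 2.04: M₀a(2L − a)/(2EI) = 166.5/EI
  triangular load, peak 20 at the fixed end: w₀L⁴/(30EI) = 451/EI
  point load 171 at a = 1.02: Pa²(3L − a)/(6EI) = 423.4/EI
  δ_0 = 1041/EI
Tip deflection under a unit load at Q: L³/(3EI) = 44.22/EI.
The prop prevents deflection at Q: R_Q = δ_0/δ_{QQ} = 1041/44.22 = 23.54 kN.

R_Q = 23.54 kN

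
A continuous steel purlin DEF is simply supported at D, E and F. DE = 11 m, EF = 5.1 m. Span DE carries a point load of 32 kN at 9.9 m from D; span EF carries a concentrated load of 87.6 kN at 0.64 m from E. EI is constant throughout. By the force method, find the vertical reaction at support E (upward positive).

Take M_E as the redundant. Released structure: two simple spans DE and EF with a hinge at E.
End slopes at the hinge E, treating each span as simply supported:
  span DE: point load 32 at a = 9.9: Pab(L + a)/(6LEI) = 110.4/EI
  span EF: point load 87.6 at a = 0.64: Pab(L + b)/(6LEI) = 78.12/EI
  relative rotation θ_0 = (110.4 + 78.12)/EI = 188.5/EI
A unit hogging moment at E produces rotation L₁/(3EI) + L₂/(3EI) = 5.367/EI.
Compatibility: M_E·(L₁+L₂)/(3EI) = θ_0, giving M_E = 35.12 kN·m (hogging).
Span DE, ΣM about D with M_E applied at E: R_E^{DE}·11 = 316.8 + 35.12, so R_E^{DE} = 31.99 kN and R_D = 32 − 31.99 = 0.007384 kN.
Span EF, ΣM about F: R_E^{EF}·5.1 = 390.7 + 35.12, so R_E^{EF} = 83.49 kN and R_F = 87.6 − 83.49 = 4.107 kN.
R_E = 31.99 + 83.49 = 115.5 kN.

R_E = 115.5 kN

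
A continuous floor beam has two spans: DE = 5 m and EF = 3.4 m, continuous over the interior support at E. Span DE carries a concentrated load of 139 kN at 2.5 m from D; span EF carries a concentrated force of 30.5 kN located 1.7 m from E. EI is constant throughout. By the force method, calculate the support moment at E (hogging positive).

M_E = 85.44 kN·m

Insert a hinge at E; M_E is the redundant, and each span becomes simply supported.
Discontinuity in slope at E on the released structure — sum the simple-span end rotations:
  span DE: point load 139 at a = 2.5: Pab(L + a)/(6LEI) = 217.2/EI
  span EF: point load 30.5 at a = 1.7: Pab(L + b)/(6LEI) = 22.04/EI
  relative rotation θ_0 = (217.2 + 22.04)/EI = 239.2/EI
A unit hogging moment at E produces rotation L₁/(3EI) + L₂/(3EI) = 2.8/EI.
Compatibility: M_E·(L₁+L₂)/(3EI) = θ_0, giving M_E = 85.44 kN·m (hogging).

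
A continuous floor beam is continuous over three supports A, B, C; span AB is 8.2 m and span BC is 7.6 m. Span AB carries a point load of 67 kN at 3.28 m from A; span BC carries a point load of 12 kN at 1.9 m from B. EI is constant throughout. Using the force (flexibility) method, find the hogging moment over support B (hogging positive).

M_B = 55.1 kN·m

Take M_B as the redundant. Released structure: two simple spans AB and BC with a hinge at B.
Discontinuity in slope at B on the released structure — sum the simple-span end rotations:
  span AB: point load 67 at a = 3.28: Pab(L + a)/(6LEI) = 252.3/EI
  span BC: point load 12 at a = 1.9: Pab(L + b)/(6LEI) = 37.91/EI
  relative rotation θ_0 = (252.3 + 37.91)/EI = 290.2/EI
A unit hogging moment at B produces rotation L₁/(3EI) + L₂/(3EI) = 5.267/EI.
Compatibility: M_B·(L₁+L₂)/(3EI) = θ_0, giving M_B = 55.1 kN·m (hogging).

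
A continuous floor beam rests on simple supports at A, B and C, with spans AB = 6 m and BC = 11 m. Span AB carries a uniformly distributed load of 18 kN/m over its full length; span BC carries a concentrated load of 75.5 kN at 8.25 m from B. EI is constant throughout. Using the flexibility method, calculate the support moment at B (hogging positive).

M_B = 91.56 kN·m

Take M_B as the redundant. Released structure: two simple spans AB and BC with a hinge at B.
Rotations at B on the released spans (each span's end-slope, ×1/EI):
  span AB: UDL 18: wL³/(24EI) = 162/EI
  span BC: point load 75.5 at a = 8.25: Pab(L + b)/(6LEI) = 356.9/EI
  relative rotation θ_0 = (162 + 356.9)/EI = 518.9/EI
A unit hogging moment at B produces rotation L₁/(3EI) + L₂/(3EI) = 5.667/EI.
Compatibility: M_B·(L₁+L₂)/(3EI) = θ_0, giving M_B = 91.56 kN·m (hogging).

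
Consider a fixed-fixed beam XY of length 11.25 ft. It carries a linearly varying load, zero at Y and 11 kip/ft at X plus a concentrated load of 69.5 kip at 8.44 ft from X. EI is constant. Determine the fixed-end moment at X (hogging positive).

Take the two fixed-end moments M_X, M_Y as redundants; the released structure is the simple span XY.
End rotations of the released simple span under the applied load (×1/EI):
  at X: triangular load, peak 11: w₀L³/(45EI) = 348/EI
  at Y: triangular load, peak 11: 7w₀L³/(360EI) = 304.5/EI
  at X: point load 69.5 at a = 8.44: Pab(L + b)/(6LEI) = 343.3/EI
  at Y: point load 69.5 at a = 8.44: Pab(L + a)/(6LEI) = 480.8/EI
  θ_X0 = 691.4/EI,  θ_Y0 = 785.4/EI
Flexibility coefficients: a unit moment at one end gives L/(3EI) there and L/(6EI) at the far end, so f₁₁ = f₂₂ = 3.75/EI and f₁₂ = f₂₁ = 1.875/EI.
Compatibility — zero rotation at each built-in end:
  3.75 M_X + 1.875 M_Y = 691.4
  1.875 M_X + 3.75 M_Y = 785.4
Solving the pair gives M_X = 106.2 kip·ft and M_Y = 156.3 kip·ft (hogging).

M_X = 106.2 kip·ft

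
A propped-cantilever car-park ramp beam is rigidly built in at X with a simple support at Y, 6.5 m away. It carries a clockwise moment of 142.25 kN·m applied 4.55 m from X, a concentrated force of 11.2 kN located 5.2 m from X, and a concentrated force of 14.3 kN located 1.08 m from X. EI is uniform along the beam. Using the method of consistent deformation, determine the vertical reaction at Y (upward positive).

R_Y = 38.32 kN

Release the roller at Y. Primary structure: cantilever fixed at X.
Primary-structure tip deflection at Y by superposition:
  clockwise couple 142.25 at a = 4.55: M₀a(2L − a)/(2EI) = 2735/EI
  point load 11.2 at a = 5.2: Pa²(3L − a)/(6EI) = 721.8/EI
  point load 14.3 at a = 1.08: Pa²(3L − a)/(6EI) = 51.21/EI
  δ_0 = 3508/EI
Flexibility coefficient — unit upward force at Y: δ_{YY} = L³/(3EI) = 91.54/EI.
Compatibility at Y: δ_0 − R_Y·δ_{YY} = 0, so R_Y = 3508/91.54 = 38.32 kN.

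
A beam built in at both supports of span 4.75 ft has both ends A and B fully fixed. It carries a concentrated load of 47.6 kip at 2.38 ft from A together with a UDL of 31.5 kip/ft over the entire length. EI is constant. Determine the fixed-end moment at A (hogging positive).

Release both end moments; the primary structure is a simply-supported span AB with redundants M_A and M_B.
Simple-span end rotations at A and B under the given loads:
  at A: point load 47.6 at a = 2.38: Pab(L + b)/(6LEI) = 67.08/EI
  at B: point load 47.6 at a = 2.38: Pab(L + a)/(6LEI) = 67.17/EI
  at A: UDL 31.5: wL³/(24EI) = 140.7/EI
  at B: UDL 31.5: wL³/(24EI) = 140.7/EI
  θ_A0 = 207.7/EI,  θ_B0 = 207.8/EI
Flexibility coefficients: a unit moment at one end gives L/(3EI) there and L/(6EI) at the far end, so f₁₁ = f₂₂ = 1.583/EI and f₁₂ = f₂₁ = 0.7917/EI.
Compatibility — zero rotation at each built-in end:
  1.583 M_A + 0.7917 M_B = 207.7
  0.7917 M_A + 1.583 M_B = 207.8
Solving the pair gives M_A = 87.43 kip·ft and M_B = 87.55 kip·ft (hogging).

M_A = 87.43 kip·ft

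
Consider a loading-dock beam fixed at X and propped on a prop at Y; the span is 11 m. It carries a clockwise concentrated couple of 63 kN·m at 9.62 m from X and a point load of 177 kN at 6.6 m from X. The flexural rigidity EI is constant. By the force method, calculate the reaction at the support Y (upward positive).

Take the reaction at Y as the redundant and release it; the primary structure is a cantilever fixed at X.
Deflection at Y on the released cantilever, summing each load's contribution:
  clockwise couple 63 at a = 9.62: M₀a(2L − a)/(2EI) = 3752/EI
  point load 177 at a = 6.6: Pa²(3L − a)/(6EI) = 33925/EI
  δ_0 = 37676/EI
Flexibility coefficient — unit upward force at Y: δ_{YY} = L³/(3EI) = 443.7/EI.
The prop prevents deflection at Y: R_Y = δ_0/δ_{YY} = 37676/443.7 = 84.92 kN.

R_Y = 84.92 kN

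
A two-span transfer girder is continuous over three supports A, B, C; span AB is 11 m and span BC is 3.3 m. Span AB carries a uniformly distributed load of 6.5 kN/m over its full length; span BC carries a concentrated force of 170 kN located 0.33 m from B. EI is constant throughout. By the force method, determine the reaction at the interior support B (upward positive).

Take M_B as the redundant. Released structure: two simple spans AB and BC with a hinge at B.
End slopes at the hinge B, treating each span as simply supported:
  span AB: UDL 6.5: wL³/(24EI) = 360.5/EI
  span BC: point load 170 at a = 0.33: Pab(L + b)/(6LEI) = 52.76/EI
  relative rotation θ_0 = (360.5 + 52.76)/EI = 413.2/EI
A unit hogging moment at B produces rotation L₁/(3EI) + L₂/(3EI) = 4.767/EI.
Slope continuity at B: θ_0 = M_B·4.767/EI, so M_B = 413.2/4.767 = 86.69 kN·m (hogging).
Span AB, ΣM about A with M_B applied at B: R_B^{AB}·11 = 393.2 + 86.69, so R_B^{AB} = 43.63 kN and R_A = 71.5 − 43.63 = 27.87 kN.
Span BC, ΣM about C: R_B^{BC}·3.3 = 504.9 + 86.69, so R_B^{BC} = 179.3 kN and R_C = 170 − 179.3 = -9.271 kN.
R_B = 43.63 + 179.3 = 222.9 kN.

R_B = 222.9 kN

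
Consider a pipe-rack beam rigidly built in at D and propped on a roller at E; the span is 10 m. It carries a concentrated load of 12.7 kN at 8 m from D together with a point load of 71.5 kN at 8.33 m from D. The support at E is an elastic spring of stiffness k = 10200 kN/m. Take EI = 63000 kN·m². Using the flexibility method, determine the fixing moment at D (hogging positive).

M_D = 81.64 kN·m

Remove the prop at E; the released (primary) structure is a cantilever built in at D.
Primary-structure tip deflection at E by superposition:
  point load 12.7 at a = 8: Pa²(3L − a)/(6EI) = 2980/EI
  point load 71.5 at a = 8.33: Pa²(3L − a)/(6EI) = 17919/EI
  δ_0 = 20899/EI
Tip deflection under a unit load at E: L³/(3EI) = 333.3/EI.
With EI = 63000 kN·m²: δ_0 = 0.33173 m and δ_{EE} = 0.005291 m/kN.
Compatibility — the spring shortens by R_E/k under the reaction it provides: δ_0 − R_E·δ_{EE} = R_E/k. With 1/k = 0.000098 m/kN, R_E = δ_0 / (δ_{EE} + 1/k) = 0.33173 / (0.005291 + 0.000098) = 61.56 kN.
Moment equilibrium about D: M_D = Σ(load moments about D) − R_E·L = 697.2 − 61.56×10 = 81.64 kN·m.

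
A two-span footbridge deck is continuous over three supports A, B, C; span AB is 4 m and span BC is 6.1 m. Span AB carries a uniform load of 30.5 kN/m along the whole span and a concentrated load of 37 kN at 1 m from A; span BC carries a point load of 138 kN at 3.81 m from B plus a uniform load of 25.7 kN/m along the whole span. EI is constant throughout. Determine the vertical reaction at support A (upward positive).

R_A = 42.45 kN

Insert a hinge at B; M_B is the redundant, and each span becomes simply supported.
Discontinuity in slope at B on the released structure — sum the simple-span end rotations:
  span AB: UDL 30.5: wL³/(24EI) = 81.33/EI
  span AB: point load 37 at a = 1: Pab(L + a)/(6LEI) = 23.12/EI
  span BC: point load 138 at a = 3.81: Pab(L + b)/(6LEI) = 276/EI
  span BC: UDL 25.7: wL³/(24EI) = 243.1/EI
  relative rotation θ_0 = (104.5 + 519.1)/EI = 623.5/EI
A unit hogging moment at B produces rotation L₁/(3EI) + L₂/(3EI) = 3.367/EI.
Compatibility: M_B·(L₁+L₂)/(3EI) = θ_0, giving M_B = 185.2 kN·m (hogging).
Span AB, ΣM about A with M_B applied at B: R_B^{AB}·4 = 281 + 185.2, so R_B^{AB} = 116.6 kN and R_A = 159 − 116.6 = 42.45 kN.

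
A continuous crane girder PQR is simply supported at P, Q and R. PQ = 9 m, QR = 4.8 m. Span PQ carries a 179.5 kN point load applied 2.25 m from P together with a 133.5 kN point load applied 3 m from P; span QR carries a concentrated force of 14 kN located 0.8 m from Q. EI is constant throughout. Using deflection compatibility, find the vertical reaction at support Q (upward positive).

R_Q = 178.5 kN

Take M_Q as the redundant. Released structure: two simple spans PQ and QR with a hinge at Q.
Discontinuity in slope at Q on the released structure — sum the simple-span end rotations:
  span PQ: point load 179.5 at a = 2.25: Pab(L + a)/(6LEI) = 567.9/EI
  span PQ: point load 133.5 at a = 3: Pab(L + a)/(6LEI) = 534/EI
  span QR: point load 14 at a = 0.8: Pab(L + b)/(6LEI) = 13.69/EI
  relative rotation θ_0 = (1102 + 13.69)/EI = 1116/EI
A unit hogging moment at Q produces rotation L₁/(3EI) + L₂/(3EI) = 4.6/EI.
Slope continuity at Q: θ_0 = M_Q·4.6/EI, so M_Q = 1116/4.6 = 242.5 kN·m (hogging).
Span PQ, ΣM about P with M_Q applied at Q: R_Q^{PQ}·9 = 804.4 + 242.5, so R_Q^{PQ} = 116.3 kN and R_P = 313 − 116.3 = 196.7 kN.
Span QR, ΣM about R: R_Q^{QR}·4.8 = 56 + 242.5, so R_Q^{QR} = 62.19 kN and R_R = 14 − 62.19 = -48.19 kN.
R_Q = 116.3 + 62.19 = 178.5 kN.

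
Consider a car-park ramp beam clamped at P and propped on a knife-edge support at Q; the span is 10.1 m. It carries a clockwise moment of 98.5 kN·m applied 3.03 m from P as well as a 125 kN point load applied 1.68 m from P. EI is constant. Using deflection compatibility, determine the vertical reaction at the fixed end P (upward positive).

R_P = 112.6 kN

Release the roller at Q. Primary structure: cantilever fixed at P.
Downward deflection at the released point Q due to the loads:
  clockwise couple 98.5 at a = 3.03: M₀a(2L − a)/(2EI) = 2562/EI
  point load 125 at a = 1.68: Pa²(3L − a)/(6EI) = 1683/EI
  δ_0 = 4245/EI
Tip deflection under a unit load at Q: L³/(3EI) = 343.4/EI.
The prop prevents deflection at Q: R_Q = δ_0/δ_{QQ} = 4245/343.4 = 12.36 kN.
Vertical equilibrium: R_P = ΣP − R_Q = 125 − 12.36 = 112.6 kN.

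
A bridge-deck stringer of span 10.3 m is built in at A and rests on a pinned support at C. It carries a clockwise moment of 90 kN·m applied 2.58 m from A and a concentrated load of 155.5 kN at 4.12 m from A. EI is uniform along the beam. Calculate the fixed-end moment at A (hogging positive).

Release the roller at C. Primary structure: cantilever fixed at A.
Primary-structure tip deflection at C by superposition:
  clockwise couple 90 at a = 2.58: M₀a(2L − a)/(2EI) = 2092/EI
  point load 155.5 at a = 4.12: Pa²(3L − a)/(6EI) = 11781/EI
  δ_0 = 13873/EI
Flexibility coefficient — unit upward force at C: δ_{CC} = L³/(3EI) = 364.2/EI.
The prop prevents deflection at C: R_C = δ_0/δ_{CC} = 13873/364.2 = 38.09 kN.
Moment equilibrium about A: M_A = Σ(load moments about A) − R_C·L = 730.7 − 38.09×10.3 = 338.4 kN·m.

M_A = 338.4 kN·m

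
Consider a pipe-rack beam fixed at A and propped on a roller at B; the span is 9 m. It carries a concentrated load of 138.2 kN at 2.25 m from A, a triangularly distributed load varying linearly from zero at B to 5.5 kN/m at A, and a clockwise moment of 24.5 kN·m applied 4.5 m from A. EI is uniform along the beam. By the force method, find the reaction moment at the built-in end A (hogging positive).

M_A = 230.7 kN·m

Take the reaction at B as the redundant and release it; the primary structure is a cantilever fixed at A.
Deflection at B on the released cantilever, summing each load's contribution:
  point load 138.2 at a = 2.25: Pa²(3L − a)/(6EI) = 2886/EI
  triangular load, peak 5.5 at the fixed end: w₀L⁴/(30EI) = 1203/EI
  clockwise couple 24.5 at a = 4.5: M₀a(2L − a)/(2EI) = 744.2/EI
  δ_0 = 4833/EI
Tip deflection under a unit load at B: L³/(3EI) = 243/EI.
Compatibility at B: δ_0 − R_B·δ_{BB} = 0, so R_B = 4833/243 = 19.89 kN.
Moment equilibrium about A: M_A = Σ(load moments about A) − R_B·L = 409.7 − 19.89×9 = 230.7 kN·m.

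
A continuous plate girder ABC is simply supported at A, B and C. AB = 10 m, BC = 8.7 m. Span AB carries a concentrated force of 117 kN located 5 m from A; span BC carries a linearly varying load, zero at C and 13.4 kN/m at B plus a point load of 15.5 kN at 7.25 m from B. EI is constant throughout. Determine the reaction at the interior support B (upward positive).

Insert a hinge at B; M_B is the redundant, and each span becomes simply supported.
Discontinuity in slope at B on the released structure — sum the simple-span end rotations:
  span AB: point load 117 at a = 5: Pab(L + a)/(6LEI) = 731.2/EI
  span BC: triangular load, peak 13.4: w₀L³/(45EI) = 196.1/EI
  span BC: point load 15.5 at a = 7.25: Pab(L + b)/(6LEI) = 31.68/EI
  relative rotation θ_0 = (731.2 + 227.8)/EI = 959/EI
A unit hogging moment at B produces rotation L₁/(3EI) + L₂/(3EI) = 6.233/EI.
Slope continuity at B: θ_0 = M_B·6.233/EI, so M_B = 959/6.233 = 153.9 kN·m (hogging).
Span AB, ΣM about A with M_B applied at B: R_B^{AB}·10 = 585 + 153.9, so R_B^{AB} = 73.89 kN and R_A = 117 − 73.89 = 43.11 kN.
Span BC, ΣM about C: R_B^{BC}·8.7 = 360.6 + 153.9, so R_B^{BC} = 59.13 kN and R_C = 73.79 − 59.13 = 14.66 kN.
R_B = 73.89 + 59.13 = 133 kN.

R_B = 133 kN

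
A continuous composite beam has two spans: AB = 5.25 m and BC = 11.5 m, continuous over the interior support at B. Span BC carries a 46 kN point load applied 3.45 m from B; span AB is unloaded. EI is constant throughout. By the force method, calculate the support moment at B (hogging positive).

M_B = 64.83 kN·m

Take M_B as the redundant. Released structure: two simple spans AB and BC with a hinge at B.
Rotations at B on the released spans (each span's end-slope, ×1/EI):
  span BC: point load 46 at a = 3.45: Pab(L + b)/(6LEI) = 362/EI
  relative rotation θ_0 = (0 + 362)/EI = 362/EI
A unit hogging moment at B produces rotation L₁/(3EI) + L₂/(3EI) = 5.583/EI.
Compatibility: M_B·(L₁+L₂)/(3EI) = θ_0, giving M_B = 64.83 kN·m (hogging).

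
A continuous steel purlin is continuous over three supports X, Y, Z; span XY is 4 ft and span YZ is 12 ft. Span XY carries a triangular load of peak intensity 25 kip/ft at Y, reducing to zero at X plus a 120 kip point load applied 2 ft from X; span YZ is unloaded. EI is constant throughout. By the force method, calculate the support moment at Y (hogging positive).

Take M_Y as the redundant. Released structure: two simple spans XY and YZ with a hinge at Y.
Rotations at Y on the released spans (each span's end-slope, ×1/EI):
  span XY: triangular load, peak 25: w₀L³/(45EI) = 35.56/EI
  span XY: point load 120 at a = 2: Pab(L + a)/(6LEI) = 120/EI
  relative rotation θ_0 = (155.6 + 0)/EI = 155.6/EI
A unit hogging moment at Y produces rotation L₁/(3EI) + L₂/(3EI) = 5.333/EI.
Slope continuity at Y: θ_0 = M_Y·5.333/EI, so M_Y = 155.6/5.333 = 29.17 kip·ft (hogging).

M_Y = 29.17 kip·ft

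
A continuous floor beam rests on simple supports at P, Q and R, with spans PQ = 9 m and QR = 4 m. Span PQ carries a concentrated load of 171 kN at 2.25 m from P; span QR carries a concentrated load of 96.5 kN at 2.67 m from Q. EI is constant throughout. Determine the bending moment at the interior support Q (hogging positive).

Take M_Q as the redundant. Released structure: two simple spans PQ and QR with a hinge at Q.
Rotations at Q on the released spans (each span's end-slope, ×1/EI):
  span PQ: point load 171 at a = 2.25: Pab(L + a)/(6LEI) = 541.1/EI
  span QR: point load 96.5 at a = 2.67: Pab(L + b)/(6LEI) = 76.1/EI
  relative rotation θ_0 = (541.1 + 76.1)/EI = 617.2/EI
A unit hogging moment at Q produces rotation L₁/(3EI) + L₂/(3EI) = 4.333/EI.
Compatibility: M_Q·(L₁+L₂)/(3EI) = θ_0, giving M_Q = 142.4 kN·m (hogging).

M_Q = 142.4 kN·m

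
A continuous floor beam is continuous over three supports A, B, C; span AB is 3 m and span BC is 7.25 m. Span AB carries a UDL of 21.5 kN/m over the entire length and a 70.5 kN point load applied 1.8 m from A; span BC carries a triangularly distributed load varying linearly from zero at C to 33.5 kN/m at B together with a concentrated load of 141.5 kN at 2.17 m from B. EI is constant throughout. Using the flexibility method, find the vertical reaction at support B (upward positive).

Release continuity at B by inserting a hinge; the redundant is the internal moment M_B. The primary structure is two simply-supported spans AB and BC.
End slopes at the hinge B, treating each span as simply supported:
  span AB: UDL 21.5: wL³/(24EI) = 24.19/EI
  span AB: point load 70.5 at a = 1.8: Pab(L + a)/(6LEI) = 40.61/EI
  span BC: triangular load, peak 33.5: w₀L³/(45EI) = 283.7/EI
  span BC: point load 141.5 at a = 2.17: Pab(L + b)/(6LEI) = 442.1/EI
  relative rotation θ_0 = (64.8 + 725.8)/EI = 790.6/EI
A unit hogging moment at B produces rotation L₁/(3EI) + L₂/(3EI) = 3.417/EI.
Compatibility: M_B·(L₁+L₂)/(3EI) = θ_0, giving M_B = 231.4 kN·m (hogging).
Span AB, ΣM about A with M_B applied at B: R_B^{AB}·3 = 223.7 + 231.4, so R_B^{AB} = 151.7 kN and R_A = 135 − 151.7 = -16.68 kN.
Span BC, ΣM about C: R_B^{BC}·7.25 = 1306 + 231.4, so R_B^{BC} = 212 kN and R_C = 262.9 − 212 = 50.91 kN.
R_B = 151.7 + 212 = 363.7 kN.

R_B = 363.7 kN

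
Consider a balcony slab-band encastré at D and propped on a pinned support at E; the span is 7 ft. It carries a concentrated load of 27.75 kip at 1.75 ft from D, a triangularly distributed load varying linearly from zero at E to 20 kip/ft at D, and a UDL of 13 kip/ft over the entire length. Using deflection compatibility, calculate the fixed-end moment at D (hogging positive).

M_D = 176.8 kip·ft

Remove the prop at E; the released (primary) structure is a cantilever built in at D.
Primary-structure tip deflection at E by superposition:
  point load 27.75 at a = 1.75: Pa²(3L − a)/(6EI) = 272.7/EI
  triangular load, peak 20 at the fixed end: w₀L⁴/(30EI) = 1601/EI
  UDL 13: wL⁴/(8EI) = 3902/EI
  δ_0 = 5775/EI
Tip deflection under a unit load at E: L³/(3EI) = 114.3/EI.
Compatibility at E: δ_0 − R_E·δ_{EE} = 0, so R_E = 5775/114.3 = 50.51 kip.
Moment equilibrium about D: M_D = Σ(load moments about D) − R_E·L = 530.4 − 50.51×7 = 176.8 kip·ft.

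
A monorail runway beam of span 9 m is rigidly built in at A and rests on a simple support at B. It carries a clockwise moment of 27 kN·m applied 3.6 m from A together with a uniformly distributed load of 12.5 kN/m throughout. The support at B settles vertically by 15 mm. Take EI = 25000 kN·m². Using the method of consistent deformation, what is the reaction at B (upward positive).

R_B = 43.52 kN

Choose R_B as the redundant. The primary structure is the cantilever fixed at A.
Deflection at B on the released cantilever, summing each load's contribution:
  clockwise couple 27 at a = 3.6: M₀a(2L − a)/(2EI) = 699.8/EI
  UDL 12.5: wL⁴/(8EI) = 10252/EI
  δ_0 = 10951/EI
Tip deflection under a unit load at B: L³/(3EI) = 243/EI.
With EI = 25000 kN·m²: δ_0 = 0.43806 m and δ_{BB} = 0.00972 m/kN.
Compatibility — the beam at B must follow the support down by 0.015 m: δ_0 − R_B·δ_{BB} = 0.015, so R_B = (0.43806 − 0.015)/0.00972 = 43.52 kN.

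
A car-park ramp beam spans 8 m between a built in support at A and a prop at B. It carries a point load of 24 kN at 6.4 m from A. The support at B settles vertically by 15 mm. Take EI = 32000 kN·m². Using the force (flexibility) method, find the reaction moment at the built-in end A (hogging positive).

M_A = 40.93 kN·m

Take the reaction at B as the redundant and release it; the primary structure is a cantilever fixed at A.
Free-end deflection of the primary structure under the applied loading (downward +):
  point load 24 at a = 6.4: Pa²(3L − a)/(6EI) = 2884/EI
Flexibility coefficient — unit upward force at B: δ_{BB} = L³/(3EI) = 170.7/EI.
With EI = 32000 kN·m²: δ_0 = 0.090112 m and δ_{BB} = 0.005333 m/kN.
Compatibility — the beam at B must follow the support down by 0.015 m: δ_0 − R_B·δ_{BB} = 0.015, so R_B = (0.090112 − 0.015)/0.005333 = 14.08 kN.
Moment equilibrium about A: M_A = Σ(load moments about A) − R_B·L = 153.6 − 14.08×8 = 40.93 kN·m.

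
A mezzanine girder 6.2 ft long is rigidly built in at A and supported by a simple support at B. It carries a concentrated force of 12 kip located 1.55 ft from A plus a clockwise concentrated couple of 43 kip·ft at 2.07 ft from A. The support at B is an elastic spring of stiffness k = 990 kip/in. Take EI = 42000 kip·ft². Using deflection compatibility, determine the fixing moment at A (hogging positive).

M_A = 21.13 kip·ft

Remove the prop at B; the released (primary) structure is a cantilever built in at A.
Free-end deflection of the primary structure under the applied loading (downward +):
  point load 12 at a = 1.55: Pa²(3L − a)/(6EI) = 81.93/EI
  clockwise couple 43 at a = 2.07: M₀a(2L − a)/(2EI) = 459.7/EI
  δ_0 = 541.7/EI
Flexibility coefficient — unit upward force at B: δ_{BB} = L³/(3EI) = 79.44/EI.
With EI = 42000 kip·ft²: δ_0 = 0.012897 ft and δ_{BB} = 0.001891 ft/kip.
Compatibility — the spring shortens by R_B/k under the reaction it provides: δ_0 − R_B·δ_{BB} = R_B/k. With 1/k = 1/(990×12) ft/kip = 0.000084 ft/kip, R_B = δ_0 / (δ_{BB} + 1/k) = 0.012897 / (0.001891 + 0.000084) = 6.528 kip.
Moment equilibrium about A: M_A = Σ(load moments about A) − R_B·L = 61.6 − 6.528×6.2 = 21.13 kip·ft.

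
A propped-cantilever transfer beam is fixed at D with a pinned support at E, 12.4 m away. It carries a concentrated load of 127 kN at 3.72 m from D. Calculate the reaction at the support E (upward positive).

Take the reaction at E as the redundant and release it; the primary structure is a cantilever fixed at D.
Downward deflection at the released point E due to the loads:
  point load 127 at a = 3.72: Pa²(3L − a)/(6EI) = 9807/EI
Flexibility coefficient — unit upward force at E: δ_{EE} = L³/(3EI) = 635.5/EI.
Compatibility at E: δ_0 − R_E·δ_{EE} = 0, so R_E = 9807/635.5 = 15.43 kN.

R_E = 15.43 kN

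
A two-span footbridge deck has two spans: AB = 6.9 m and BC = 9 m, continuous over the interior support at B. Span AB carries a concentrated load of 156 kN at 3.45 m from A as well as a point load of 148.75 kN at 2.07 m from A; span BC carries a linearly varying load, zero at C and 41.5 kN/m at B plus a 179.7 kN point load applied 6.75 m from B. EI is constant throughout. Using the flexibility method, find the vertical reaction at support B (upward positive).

R_B = 390 kN

Take M_B as the redundant. Released structure: two simple spans AB and BC with a hinge at B.
Rotations at B on the released spans (each span's end-slope, ×1/EI):
  span AB: point load 156 at a = 3.45: Pab(L + a)/(6LEI) = 464.2/EI
  span AB: point load 148.75 at a = 2.07: Pab(L + a)/(6LEI) = 322.2/EI
  span BC: triangular load, peak 41.5: w₀L³/(45EI) = 672.3/EI
  span BC: point load 179.7 at a = 6.75: Pab(L + b)/(6LEI) = 568.6/EI
  relative rotation θ_0 = (786.4 + 1241)/EI = 2027/EI
A unit hogging moment at B produces rotation L₁/(3EI) + L₂/(3EI) = 5.3/EI.
Compatibility: M_B·(L₁+L₂)/(3EI) = θ_0, giving M_B = 382.5 kN·m (hogging).
Span AB, ΣM about A with M_B applied at B: R_B^{AB}·6.9 = 846.1 + 382.5, so R_B^{AB} = 178.1 kN and R_A = 304.8 − 178.1 = 126.7 kN.
Span BC, ΣM about C: R_B^{BC}·9 = 1525 + 382.5, so R_B^{BC} = 211.9 kN and R_C = 366.4 − 211.9 = 154.5 kN.
R_B = 178.1 + 211.9 = 390 kN.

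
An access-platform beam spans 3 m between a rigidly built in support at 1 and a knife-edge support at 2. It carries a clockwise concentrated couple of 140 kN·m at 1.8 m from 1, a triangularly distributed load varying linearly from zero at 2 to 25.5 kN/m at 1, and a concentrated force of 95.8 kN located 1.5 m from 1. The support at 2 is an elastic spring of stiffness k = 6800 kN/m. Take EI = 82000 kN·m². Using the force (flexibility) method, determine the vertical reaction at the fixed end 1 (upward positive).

R_1 = 92.86 kN

Release the roller at 2. Primary structure: cantilever fixed at 1.
Downward deflection at the released point 2 due to the loads:
  clockwise couple 140 at a = 1.8: M₀a(2L − a)/(2EI) = 529.2/EI
  triangular load, peak 25.5 at the fixed end: w₀L⁴/(30EI) = 68.85/EI
  point load 95.8 at a = 1.5: Pa²(3L − a)/(6EI) = 269.4/EI
  δ_0 = 867.5/EI
Flexibility coefficient — unit upward force at 2: δ_{22} = L³/(3EI) = 9/EI.
With EI = 82000 kN·m²: δ_0 = 0.010579 m and δ_{22} = 0.00011 m/kN.
Compatibility — the spring shortens by R_2/k under the reaction it provides: δ_0 − R_2·δ_{22} = R_2/k. With 1/k = 0.000147 m/kN, R_2 = δ_0 / (δ_{22} + 1/k) = 0.010579 / (0.00011 + 0.000147) = 41.19 kN.
Vertical equilibrium: R_1 = ΣP − R_2 = 134.1 − 41.19 = 92.86 kN.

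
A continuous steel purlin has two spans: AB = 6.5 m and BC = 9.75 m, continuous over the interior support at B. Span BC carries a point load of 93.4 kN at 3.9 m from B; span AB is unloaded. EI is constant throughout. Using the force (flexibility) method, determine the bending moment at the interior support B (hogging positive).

Take M_B as the redundant. Released structure: two simple spans AB and BC with a hinge at B.
End slopes at the hinge B, treating each span as simply supported:
  span BC: point load 93.4 at a = 3.9: Pab(L + b)/(6LEI) = 568.2/EI
  relative rotation θ_0 = (0 + 568.2)/EI = 568.2/EI
A unit hogging moment at B produces rotation L₁/(3EI) + L₂/(3EI) = 5.417/EI.
Compatibility: M_B·(L₁+L₂)/(3EI) = θ_0, giving M_B = 104.9 kN·m (hogging).

M_B = 104.9 kN·m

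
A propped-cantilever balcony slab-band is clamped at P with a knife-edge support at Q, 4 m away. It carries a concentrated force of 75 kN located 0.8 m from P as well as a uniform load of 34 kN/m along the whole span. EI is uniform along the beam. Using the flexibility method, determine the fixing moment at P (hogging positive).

Release the roller at Q. Primary structure: cantilever fixed at P.
Downward deflection at the released point Q due to the loads:
  point load 75 at a = 0.8: Pa²(3L − a)/(6EI) = 89.6/EI
  UDL 34: wL⁴/(8EI) = 1088/EI
  δ_0 = 1178/EI
Flexibility coefficient — unit upward force at Q: δ_{QQ} = L³/(3EI) = 21.33/EI.
Compatibility at Q: δ_0 − R_Q·δ_{QQ} = 0, so R_Q = 1178/21.33 = 55.2 kN.
Moment equilibrium about P: M_P = Σ(load moments about P) − R_Q·L = 332 − 55.2×4 = 111.2 kN·m.

M_P = 111.2 kN·m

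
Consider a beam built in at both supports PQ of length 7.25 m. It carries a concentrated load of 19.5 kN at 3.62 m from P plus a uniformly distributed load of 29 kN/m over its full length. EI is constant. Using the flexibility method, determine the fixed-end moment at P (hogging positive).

Release both end moments; the primary structure is a simply-supported span PQ with redundants M_P and M_Q.
Simple-span end rotations at P and Q under the given loads:
  at P: point load 19.5 at a = 3.62: Pab(L + b)/(6LEI) = 64.09/EI
  at Q: point load 19.5 at a = 3.62: Pab(L + a)/(6LEI) = 64.03/EI
  at P: UDL 29: wL³/(24EI) = 460.5/EI
  at Q: UDL 29: wL³/(24EI) = 460.5/EI
  θ_P0 = 524.6/EI,  θ_Q0 = 524.5/EI
Flexibility coefficients: a unit moment at one end gives L/(3EI) there and L/(6EI) at the far end, so f₁₁ = f₂₂ = 2.417/EI and f₁₂ = f₂₁ = 1.208/EI.
Compatibility — zero rotation at each built-in end:
  2.417 M_P + 1.208 M_Q = 524.6
  1.208 M_P + 2.417 M_Q = 524.5
Solving the pair gives M_P = 144.7 kN·m and M_Q = 144.7 kN·m (hogging).

M_P = 144.7 kN·m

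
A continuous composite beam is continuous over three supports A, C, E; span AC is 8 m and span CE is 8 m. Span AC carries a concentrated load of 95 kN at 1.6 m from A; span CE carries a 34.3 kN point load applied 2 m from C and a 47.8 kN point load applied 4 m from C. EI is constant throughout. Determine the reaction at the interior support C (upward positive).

R_C = 92.33 kN

Release continuity at C by inserting a hinge; the redundant is the internal moment M_C. The primary structure is two simply-supported spans AC and CE.
End slopes at the hinge C, treating each span as simply supported:
  span AC: point load 95 at a = 1.6: Pab(L + a)/(6LEI) = 194.6/EI
  span CE: point load 34.3 at a = 2: Pab(L + b)/(6LEI) = 120/EI
  span CE: point load 47.8 at a = 4: Pab(L + b)/(6LEI) = 191.2/EI
  relative rotation θ_0 = (194.6 + 311.2)/EI = 505.8/EI
A unit hogging moment at C produces rotation L₁/(3EI) + L₂/(3EI) = 5.333/EI.
Slope continuity at C: θ_0 = M_C·5.333/EI, so M_C = 505.8/5.333 = 94.84 kN·m (hogging).
Span AC, ΣM about A with M_C applied at C: R_C^{AC}·8 = 152 + 94.84, so R_C^{AC} = 30.85 kN and R_A = 95 − 30.85 = 64.15 kN.
Span CE, ΣM about E: R_C^{CE}·8 = 397 + 94.84, so R_C^{CE} = 61.48 kN and R_E = 82.1 − 61.48 = 20.62 kN.
R_C = 30.85 + 61.48 = 92.33 kN.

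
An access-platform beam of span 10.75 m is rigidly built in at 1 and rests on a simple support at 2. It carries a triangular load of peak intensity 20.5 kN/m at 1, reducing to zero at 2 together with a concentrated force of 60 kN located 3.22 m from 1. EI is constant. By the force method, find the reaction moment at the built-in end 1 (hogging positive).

M_1 = 273 kN·m

Take the reaction at 2 as the redundant and release it; the primary structure is a cantilever fixed at 1.
Deflection at 2 on the released cantilever, summing each load's contribution:
  triangular load, peak 20.5 at the fixed end: w₀L⁴/(30EI) = 9126/EI
  point load 60 at a = 3.22: Pa²(3L − a)/(6EI) = 3010/EI
  δ_0 = 12136/EI
Flexibility coefficient — unit upward force at 2: δ_{22} = L³/(3EI) = 414.1/EI.
Compatibility at 2: δ_0 − R_2·δ_{22} = 0, so R_2 = 12136/414.1 = 29.31 kN.
Moment equilibrium about 1: M_1 = Σ(load moments about 1) − R_2·L = 588 − 29.31×10.75 = 273 kN·m.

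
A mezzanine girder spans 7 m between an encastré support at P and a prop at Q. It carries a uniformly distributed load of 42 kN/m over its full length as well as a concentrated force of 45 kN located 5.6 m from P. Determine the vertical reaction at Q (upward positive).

Release the roller at Q. Primary structure: cantilever fixed at P.
Primary-structure tip deflection at Q by superposition:
  UDL 42: wL⁴/(8EI) = 12605/EI
  point load 45 at a = 5.6: Pa²(3L − a)/(6EI) = 3622/EI
  δ_0 = 16227/EI
Tip deflection under a unit load at Q: L³/(3EI) = 114.3/EI.
The prop prevents deflection at Q: R_Q = δ_0/δ_{QQ} = 16227/114.3 = 141.9 kN.

R_Q = 141.9 kN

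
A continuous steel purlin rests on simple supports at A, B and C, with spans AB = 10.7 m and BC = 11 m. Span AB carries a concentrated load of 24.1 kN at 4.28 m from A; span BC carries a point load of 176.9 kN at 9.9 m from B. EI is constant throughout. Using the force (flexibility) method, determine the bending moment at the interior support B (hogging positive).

M_B = 70.19 kN·m

Take M_B as the redundant. Released structure: two simple spans AB and BC with a hinge at B.
Rotations at B on the released spans (each span's end-slope, ×1/EI):
  span AB: point load 24.1 at a = 4.28: Pab(L + a)/(6LEI) = 154.5/EI
  span BC: point load 176.9 at a = 9.9: Pab(L + b)/(6LEI) = 353.2/EI
  relative rotation θ_0 = (154.5 + 353.2)/EI = 507.7/EI
A unit hogging moment at B produces rotation L₁/(3EI) + L₂/(3EI) = 7.233/EI.
Compatibility: M_B·(L₁+L₂)/(3EI) = θ_0, giving M_B = 70.19 kN·m (hogging).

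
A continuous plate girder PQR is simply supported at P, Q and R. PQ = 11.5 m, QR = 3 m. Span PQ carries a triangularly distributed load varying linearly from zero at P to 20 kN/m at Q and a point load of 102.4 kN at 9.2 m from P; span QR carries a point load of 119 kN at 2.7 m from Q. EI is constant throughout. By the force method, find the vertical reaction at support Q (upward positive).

Take M_Q as the redundant. Released structure: two simple spans PQ and QR with a hinge at Q.
Rotations at Q on the released spans (each span's end-slope, ×1/EI):
  span PQ: triangular load, peak 20: w₀L³/(45EI) = 675.9/EI
  span PQ: point load 102.4 at a = 9.2: Pab(L + a)/(6LEI) = 650/EI
  span QR: point load 119 at a = 2.7: Pab(L + b)/(6LEI) = 17.67/EI
  relative rotation θ_0 = (1326 + 17.67)/EI = 1344/EI
A unit hogging moment at Q produces rotation L₁/(3EI) + L₂/(3EI) = 4.833/EI.
Slope continuity at Q: θ_0 = M_Q·4.833/EI, so M_Q = 1344/4.833 = 278 kN·m (hogging).
Span PQ, ΣM about P with M_Q applied at Q: R_Q^{PQ}·11.5 = 1824 + 278, so R_Q^{PQ} = 182.8 kN and R_P = 217.4 − 182.8 = 34.64 kN.
Span QR, ΣM about R: R_Q^{QR}·3 = 35.7 + 278, so R_Q^{QR} = 104.6 kN and R_R = 119 − 104.6 = 14.43 kN.
R_Q = 182.8 + 104.6 = 287.3 kN.

R_Q = 287.3 kN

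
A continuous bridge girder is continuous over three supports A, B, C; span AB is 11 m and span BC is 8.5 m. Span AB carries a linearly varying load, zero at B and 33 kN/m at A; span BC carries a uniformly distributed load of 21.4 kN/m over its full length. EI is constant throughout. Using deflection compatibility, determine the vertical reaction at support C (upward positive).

R_C = 65.58 kN

Take M_B as the redundant. Released structure: two simple spans AB and BC with a hinge at B.
Discontinuity in slope at B on the released structure — sum the simple-span end rotations:
  span AB: triangular load, peak 33: 7w₀L³/(360EI) = 854.1/EI
  span BC: UDL 21.4: wL³/(24EI) = 547.6/EI
  relative rotation θ_0 = (854.1 + 547.6)/EI = 1402/EI
A unit hogging moment at B produces rotation L₁/(3EI) + L₂/(3EI) = 6.5/EI.
Slope continuity at B: θ_0 = M_B·6.5/EI, so M_B = 1402/6.5 = 215.6 kN·m (hogging).
Span BC, ΣM about C: R_B^{BC}·8.5 = 773.1 + 215.6, so R_B^{BC} = 116.3 kN and R_C = 181.9 − 116.3 = 65.58 kN.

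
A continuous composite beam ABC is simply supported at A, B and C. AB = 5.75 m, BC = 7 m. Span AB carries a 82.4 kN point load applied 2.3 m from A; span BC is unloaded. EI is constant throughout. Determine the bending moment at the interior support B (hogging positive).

M_B = 35.9 kN·m

Release continuity at B by inserting a hinge; the redundant is the internal moment M_B. The primary structure is two simply-supported spans AB and BC.
End slopes at the hinge B, treating each span as simply supported:
  span AB: point load 82.4 at a = 2.3: Pab(L + a)/(6LEI) = 152.6/EI
  relative rotation θ_0 = (152.6 + 0)/EI = 152.6/EI
A unit hogging moment at B produces rotation L₁/(3EI) + L₂/(3EI) = 4.25/EI.
Compatibility: M_B·(L₁+L₂)/(3EI) = θ_0, giving M_B = 35.9 kN·m (hogging).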